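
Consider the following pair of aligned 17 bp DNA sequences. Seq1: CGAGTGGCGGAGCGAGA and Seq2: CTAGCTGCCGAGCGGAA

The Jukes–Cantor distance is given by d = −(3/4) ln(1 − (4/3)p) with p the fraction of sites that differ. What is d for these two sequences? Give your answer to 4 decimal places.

Differing sites — 2:G/T; 5:T/C; 6:G/T; 9:G/C; 15:A/G; 16:G/A.
p = 6/17 = 0.352941.
d = −0.75 · ln(1 − (4/3)·0.352941) = −0.75 · ln(0.529412) = −0.75 · (-0.635988) = 0.4770.

0.4770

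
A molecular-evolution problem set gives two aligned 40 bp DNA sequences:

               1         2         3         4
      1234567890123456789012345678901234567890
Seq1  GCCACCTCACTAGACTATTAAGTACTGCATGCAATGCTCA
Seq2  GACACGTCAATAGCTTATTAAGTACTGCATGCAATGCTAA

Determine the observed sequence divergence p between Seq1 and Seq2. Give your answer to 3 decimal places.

Differing sites — 2:C/A; 6:C/G; 10:C/A; 14:A/C; 15:C/T; 39:C/A.
There are 6 differences over 40 sites, so p = 6/40 = 0.150.

0.150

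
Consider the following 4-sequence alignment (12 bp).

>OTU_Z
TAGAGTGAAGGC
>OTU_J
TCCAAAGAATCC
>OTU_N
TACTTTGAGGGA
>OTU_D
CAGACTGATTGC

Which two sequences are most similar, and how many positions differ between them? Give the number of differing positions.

Pairwise Hamming distances:
  OTU_Z vs OTU_J: 6
  OTU_Z vs OTU_N: 5
  OTU_Z vs OTU_D: 4
  OTU_J vs OTU_N: 8
  OTU_J vs OTU_D: 7
  OTU_N vs OTU_D: 7
The smallest is 4, between OTU_Z and OTU_D.

4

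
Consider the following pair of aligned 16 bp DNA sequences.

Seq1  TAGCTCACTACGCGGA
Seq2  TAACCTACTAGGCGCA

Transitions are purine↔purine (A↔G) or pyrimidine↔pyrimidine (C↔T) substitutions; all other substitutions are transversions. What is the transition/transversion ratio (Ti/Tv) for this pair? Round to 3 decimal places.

1.500

Mismatches occur at site 3 (G/A, transition), site 5 (T/C, transition), site 6 (C/T, transition), site 11 (C/G, transversion), site 15 (G/C, transversion).
Of the 5 differences, 3 transitions and 2 transversions, so Ti/Tv = 3/2 = 1.500.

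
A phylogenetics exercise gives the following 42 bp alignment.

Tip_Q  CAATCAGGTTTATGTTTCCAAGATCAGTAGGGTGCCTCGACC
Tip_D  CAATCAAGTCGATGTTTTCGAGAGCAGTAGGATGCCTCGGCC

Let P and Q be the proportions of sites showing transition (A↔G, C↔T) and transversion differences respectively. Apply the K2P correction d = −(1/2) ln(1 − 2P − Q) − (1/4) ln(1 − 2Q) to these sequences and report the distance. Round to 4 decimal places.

Mismatches occur at site 7 (G/A, transition), site 10 (T/C, transition), site 11 (T/G, transversion), site 18 (C/T, transition), site 20 (A/G, transition), site 24 (T/G, transversion), site 32 (G/A, transition), site 40 (A/G, transition).
Of the 8 differences, 6 transitions and 2 transversions over 42 sites: P = 6/42 = 0.142857, Q = 2/42 = 0.047619.
d = −0.5·ln(0.666667) − 0.25·ln(0.904762) = −0.5·(-0.405465) − 0.25·(-0.100083) = 0.2278.

0.2278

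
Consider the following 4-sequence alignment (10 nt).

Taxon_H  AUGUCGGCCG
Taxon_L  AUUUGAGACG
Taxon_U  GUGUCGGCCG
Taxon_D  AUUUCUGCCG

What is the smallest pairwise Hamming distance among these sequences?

1

Pairwise Hamming distances:
  Taxon_H vs Taxon_L: 4
  Taxon_H vs Taxon_U: 1
  Taxon_H vs Taxon_D: 2
  Taxon_L vs Taxon_U: 5
  Taxon_L vs Taxon_D: 3
  Taxon_U vs Taxon_D: 3
The smallest is 1, between Taxon_H and Taxon_U.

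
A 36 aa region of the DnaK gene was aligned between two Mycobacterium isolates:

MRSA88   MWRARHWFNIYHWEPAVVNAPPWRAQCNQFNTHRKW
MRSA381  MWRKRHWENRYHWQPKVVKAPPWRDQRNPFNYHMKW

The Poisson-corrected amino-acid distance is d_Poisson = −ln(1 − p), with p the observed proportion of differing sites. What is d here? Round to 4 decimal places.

0.3646

Mismatches occur at site 4 (A→K), site 8 (F→E), site 10 (I→R), site 14 (E→Q), site 16 (A→K), site 19 (N→K), site 25 (A→D), site 27 (C→R), site 29 (Q→P), site 32 (T→Y), site 34 (R→M).
p = 11/36 = 0.305556.
d = −ln(1 − 0.305556) = −ln(0.694444) = 0.3646.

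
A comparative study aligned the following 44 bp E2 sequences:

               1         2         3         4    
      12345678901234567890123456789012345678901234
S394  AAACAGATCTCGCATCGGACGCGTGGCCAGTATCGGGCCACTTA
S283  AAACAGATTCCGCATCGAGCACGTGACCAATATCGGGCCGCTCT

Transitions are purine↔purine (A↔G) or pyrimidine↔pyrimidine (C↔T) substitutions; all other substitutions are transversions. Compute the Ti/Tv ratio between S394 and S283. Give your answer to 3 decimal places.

9.000

Differing sites — 9:C/T (Ti); 10:T/C (Ti); 18:G/A (Ti); 19:A/G (Ti); 21:G/A (Ti); 26:G/A (Ti); 30:G/A (Ti); 40:A/G (Ti); 43:T/C (Ti); 44:A/T (Tv).
Of the 10 differences, 9 transitions and 1 transversion, so Ti/Tv = 9/1 = 9.000.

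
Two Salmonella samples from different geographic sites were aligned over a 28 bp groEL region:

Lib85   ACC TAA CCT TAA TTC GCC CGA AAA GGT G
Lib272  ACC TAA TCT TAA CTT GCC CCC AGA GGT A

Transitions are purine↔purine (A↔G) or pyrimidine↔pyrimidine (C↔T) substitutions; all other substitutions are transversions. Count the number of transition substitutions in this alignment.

5

The sequences differ at positions 7 (C/T, transition), 13 (T/C, transition), 15 (C/T, transition), 20 (G/C, transversion), 21 (A/C, transversion), 23 (A/G, transition), 28 (G/A, transition).
Of the 7 differences, 5 transitions and 2 transversions, so the answer is 5.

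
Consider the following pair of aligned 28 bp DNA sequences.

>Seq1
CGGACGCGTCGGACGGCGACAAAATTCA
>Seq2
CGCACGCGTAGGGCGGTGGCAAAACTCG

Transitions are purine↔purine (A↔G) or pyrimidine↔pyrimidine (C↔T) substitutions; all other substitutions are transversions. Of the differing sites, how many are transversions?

2

Mismatches occur at site 3 (G↔C, transversion), site 10 (C↔A, transversion), site 13 (A↔G, transition), site 17 (C↔T, transition), site 19 (A↔G, transition), site 25 (T↔C, transition), site 28 (A↔G, transition).
Of the 7 differences, 5 transitions and 2 transversions, so the answer is 2.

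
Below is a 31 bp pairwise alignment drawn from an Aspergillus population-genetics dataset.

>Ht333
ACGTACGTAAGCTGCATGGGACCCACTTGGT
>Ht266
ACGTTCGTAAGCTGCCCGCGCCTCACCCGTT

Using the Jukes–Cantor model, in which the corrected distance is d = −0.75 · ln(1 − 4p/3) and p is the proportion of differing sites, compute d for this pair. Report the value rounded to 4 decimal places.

The sequences differ at positions 5 (A/T), 16 (A/C), 17 (T/C), 19 (G/C), 21 (A/C), 23 (C/T), 27 (T/C), 28 (T/C), 30 (G/T).
p = 9/31 = 0.290323.
d = −0.75 · ln(1 − (4/3)·0.290323) = −0.75 · ln(0.612903) = −0.75 · (-0.489549) = 0.3672.

0.3672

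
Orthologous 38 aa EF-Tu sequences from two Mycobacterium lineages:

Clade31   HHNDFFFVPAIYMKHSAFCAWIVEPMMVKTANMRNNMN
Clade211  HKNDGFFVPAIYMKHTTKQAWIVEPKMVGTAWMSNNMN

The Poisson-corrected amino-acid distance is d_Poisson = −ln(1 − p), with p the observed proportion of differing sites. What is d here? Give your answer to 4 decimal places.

Differing sites — 2:H/K; 5:F/G; 16:S/T; 17:A/T; 18:F/K; 19:C/Q; 26:M/K; 29:K/G; 32:N/W; 34:R/S.
p = 10/38 = 0.263158.
d = −ln(1 − 0.263158) = −ln(0.736842) = 0.3054.

0.3054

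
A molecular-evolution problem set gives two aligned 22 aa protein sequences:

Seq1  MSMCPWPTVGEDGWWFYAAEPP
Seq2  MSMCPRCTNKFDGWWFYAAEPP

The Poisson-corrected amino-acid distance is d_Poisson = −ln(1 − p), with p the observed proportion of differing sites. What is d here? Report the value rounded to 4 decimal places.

0.2578

The sequences differ at positions 6 (W/R), 7 (P/C), 9 (V/N), 10 (G/K), 11 (E/F).
p = 5/22 = 0.227273.
d = −ln(1 − 0.227273) = −ln(0.772727) = 0.2578.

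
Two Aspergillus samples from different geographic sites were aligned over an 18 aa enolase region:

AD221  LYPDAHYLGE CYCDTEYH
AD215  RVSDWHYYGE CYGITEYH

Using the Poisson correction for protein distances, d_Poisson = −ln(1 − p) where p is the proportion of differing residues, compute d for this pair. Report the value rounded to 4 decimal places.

Differing sites — 1:L/R; 2:Y/V; 3:P/S; 5:A/W; 8:L/Y; 13:C/G; 14:D/I.
p = 7/18 = 0.388889.
d = −ln(1 − 0.388889) = −ln(0.611111) = 0.4925.

0.4925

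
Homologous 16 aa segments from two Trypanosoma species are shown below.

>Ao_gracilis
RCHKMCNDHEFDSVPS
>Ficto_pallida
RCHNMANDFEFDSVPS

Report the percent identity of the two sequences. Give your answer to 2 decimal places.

Differing sites — 4:K/N; 6:C/A; 9:H/F.
13 of the 16 sites match, so the percent identity is 13/16 × 100 = 81.25%.

81.25%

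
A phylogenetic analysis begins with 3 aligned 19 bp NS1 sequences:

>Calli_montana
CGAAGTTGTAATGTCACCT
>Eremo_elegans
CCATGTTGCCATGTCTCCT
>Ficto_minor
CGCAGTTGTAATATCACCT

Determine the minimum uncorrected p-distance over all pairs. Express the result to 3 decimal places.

0.105

Pairwise Hamming distances:
  Calli_montana vs Eremo_elegans: 5
  Calli_montana vs Ficto_minor: 2
  Eremo_elegans vs Ficto_minor: 7
The smallest is 2 mismatches, between Calli_montana and Ficto_minor; p = 2/19 = 0.105.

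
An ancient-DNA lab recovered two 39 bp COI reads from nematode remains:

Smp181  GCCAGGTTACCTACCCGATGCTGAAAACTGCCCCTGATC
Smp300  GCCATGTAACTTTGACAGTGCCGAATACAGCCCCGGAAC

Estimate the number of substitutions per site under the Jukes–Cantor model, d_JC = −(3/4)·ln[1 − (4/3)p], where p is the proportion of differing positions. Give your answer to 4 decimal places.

0.4408

The sequences differ at positions 5 (G/T), 8 (T/A), 11 (C/T), 13 (A/T), 14 (C/G), 15 (C/A), 17 (G/A), 18 (A/G), 22 (T/C), 26 (A/T), 29 (T/A), 35 (T/G), 38 (T/A).
p = 13/39 = 0.333333.
d = −0.75 · ln(1 − (4/3)·0.333333) = −0.75 · ln(0.555556) = −0.75 · (-0.587786) = 0.4408.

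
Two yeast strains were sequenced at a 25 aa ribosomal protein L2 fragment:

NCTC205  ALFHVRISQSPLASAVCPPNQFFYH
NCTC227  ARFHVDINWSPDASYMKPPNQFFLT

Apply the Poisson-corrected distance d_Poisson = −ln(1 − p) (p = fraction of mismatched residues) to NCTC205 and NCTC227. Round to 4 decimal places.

Differing sites — 2:L/R; 6:R/D; 8:S/N; 9:Q/W; 12:L/D; 15:A/Y; 16:V/M; 17:C/K; 24:Y/L; 25:H/T.
p = 10/25 = 0.400000.
d = −ln(1 − 0.400000) = −ln(0.600000) = 0.5108.

0.5108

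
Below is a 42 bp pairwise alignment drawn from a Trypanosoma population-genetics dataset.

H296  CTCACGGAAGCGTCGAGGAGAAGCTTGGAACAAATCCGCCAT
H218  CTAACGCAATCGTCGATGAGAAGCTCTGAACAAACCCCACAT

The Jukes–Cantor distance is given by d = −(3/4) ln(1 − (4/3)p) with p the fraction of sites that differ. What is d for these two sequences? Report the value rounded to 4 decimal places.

0.2524

The sequences differ at positions 3 (C/A), 7 (G/C), 10 (G/T), 17 (G/T), 26 (T/C), 27 (G/T), 35 (T/C), 38 (G/C), 39 (C/A).
p = 9/42 = 0.214286.
d = −0.75 · ln(1 − (4/3)·0.214286) = −0.75 · ln(0.714285) = −0.75 · (-0.336473) = 0.2524.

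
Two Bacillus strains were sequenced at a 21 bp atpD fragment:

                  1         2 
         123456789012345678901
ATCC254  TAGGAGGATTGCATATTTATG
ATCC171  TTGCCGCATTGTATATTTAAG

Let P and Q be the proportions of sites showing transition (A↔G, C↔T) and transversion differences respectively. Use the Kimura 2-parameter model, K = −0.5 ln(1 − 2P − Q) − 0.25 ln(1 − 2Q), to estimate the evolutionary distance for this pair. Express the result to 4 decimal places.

0.3644

The sequences differ at positions 2 (A/T, transversion), 4 (G/C, transversion), 5 (A/C, transversion), 7 (G/C, transversion), 12 (C/T, transition), 20 (T/A, transversion).
Of the 6 differences, 1 transition and 5 transversions over 21 sites: P = 1/21 = 0.047619, Q = 5/21 = 0.238095.
d = −0.5·ln(0.666667) − 0.25·ln(0.523810) = −0.5·(-0.405465) − 0.25·(-0.646626) = 0.3644.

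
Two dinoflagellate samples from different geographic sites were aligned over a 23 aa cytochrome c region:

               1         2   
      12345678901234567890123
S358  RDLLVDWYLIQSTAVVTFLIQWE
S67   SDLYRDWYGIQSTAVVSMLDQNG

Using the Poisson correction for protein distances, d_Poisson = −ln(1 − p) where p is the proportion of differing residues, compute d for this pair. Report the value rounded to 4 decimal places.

0.4964

Differing sites — 1:R/S; 4:L/Y; 5:V/R; 9:L/G; 17:T/S; 18:F/M; 20:I/D; 22:W/N; 23:E/G.
p = 9/23 = 0.391304.
d = −ln(1 − 0.391304) = −ln(0.608696) = 0.4964.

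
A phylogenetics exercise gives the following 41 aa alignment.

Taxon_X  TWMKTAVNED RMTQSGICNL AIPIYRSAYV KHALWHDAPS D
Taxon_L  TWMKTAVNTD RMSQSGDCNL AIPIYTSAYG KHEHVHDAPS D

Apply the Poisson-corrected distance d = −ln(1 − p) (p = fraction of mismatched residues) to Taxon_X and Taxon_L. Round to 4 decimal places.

0.2171

Mismatches occur at site 9 (E→T), site 13 (T→S), site 17 (I→D), site 26 (R→T), site 30 (V→G), site 33 (A→E), site 34 (L→H), site 35 (W→V).
p = 8/41 = 0.195122.
d = −ln(1 − 0.195122) = −ln(0.804878) = 0.2171.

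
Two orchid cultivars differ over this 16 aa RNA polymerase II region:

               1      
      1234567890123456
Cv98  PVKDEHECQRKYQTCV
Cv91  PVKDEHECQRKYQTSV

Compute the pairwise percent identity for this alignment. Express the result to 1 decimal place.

Differing sites — 15:C/S.
15 of the 16 sites match, so the percent identity is 15/16 × 100 = 93.8%.

93.8%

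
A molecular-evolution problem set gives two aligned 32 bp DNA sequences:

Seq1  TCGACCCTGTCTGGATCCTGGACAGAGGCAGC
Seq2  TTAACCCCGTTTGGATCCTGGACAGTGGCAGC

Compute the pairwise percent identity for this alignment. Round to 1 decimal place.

84.4%

Mismatches occur at site 2 (C↔T), site 3 (G↔A), site 8 (T↔C), site 11 (C↔T), site 26 (A↔T).
27 of the 32 sites match, so the percent identity is 27/32 × 100 = 84.4%.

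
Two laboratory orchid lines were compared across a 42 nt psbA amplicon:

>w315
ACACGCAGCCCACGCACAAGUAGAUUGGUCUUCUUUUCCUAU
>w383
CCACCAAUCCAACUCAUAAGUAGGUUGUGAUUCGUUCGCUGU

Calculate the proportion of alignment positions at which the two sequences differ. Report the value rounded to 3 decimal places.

0.357

The sequences differ at positions 1 (A/C), 5 (G/C), 6 (C/A), 8 (G/U), 11 (C/A), 14 (G/U), 17 (C/U), 24 (A/G), 28 (G/U), 29 (U/G), 30 (C/A), 34 (U/G), 37 (U/C), 38 (C/G), 41 (A/G).
There are 15 differences over 42 sites, so p = 15/42 = 0.357.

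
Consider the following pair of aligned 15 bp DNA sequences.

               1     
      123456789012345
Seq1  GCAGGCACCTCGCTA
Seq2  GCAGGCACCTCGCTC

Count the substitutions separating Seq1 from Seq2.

1

A single mismatch occurs at site 15 (A↔C).
That gives 1 mismatch out of 15 aligned sites, so the Hamming distance is 1.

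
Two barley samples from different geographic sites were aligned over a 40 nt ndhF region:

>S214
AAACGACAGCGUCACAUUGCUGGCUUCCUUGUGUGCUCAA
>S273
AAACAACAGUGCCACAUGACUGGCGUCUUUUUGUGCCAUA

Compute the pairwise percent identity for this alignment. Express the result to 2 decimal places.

Differing sites — 5:G/A; 10:C/U; 12:U/C; 18:U/G; 19:G/A; 25:U/G; 28:C/U; 31:G/U; 37:U/C; 38:C/A; 39:A/U.
29 of the 40 sites match, so the percent identity is 29/40 × 100 = 72.50%.

72.50%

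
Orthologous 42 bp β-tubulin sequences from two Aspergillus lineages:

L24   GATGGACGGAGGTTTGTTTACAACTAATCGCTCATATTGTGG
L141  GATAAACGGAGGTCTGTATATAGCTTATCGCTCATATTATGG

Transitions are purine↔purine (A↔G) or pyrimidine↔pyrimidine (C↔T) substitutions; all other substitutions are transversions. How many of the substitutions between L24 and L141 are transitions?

Differing sites — 4:G/A (Ti); 5:G/A (Ti); 14:T/C (Ti); 18:T/A (Tv); 21:C/T (Ti); 23:A/G (Ti); 26:A/T (Tv); 39:G/A (Ti).
Of the 8 differences, 6 transitions and 2 transversions, so the answer is 6.

6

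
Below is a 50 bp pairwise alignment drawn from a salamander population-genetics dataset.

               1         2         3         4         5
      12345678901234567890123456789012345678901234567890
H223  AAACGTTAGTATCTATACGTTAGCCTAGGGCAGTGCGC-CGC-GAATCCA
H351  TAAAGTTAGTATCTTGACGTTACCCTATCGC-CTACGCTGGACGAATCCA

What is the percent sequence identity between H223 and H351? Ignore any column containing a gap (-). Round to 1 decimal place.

76.6%

Excluding the 3 gap columns leaves 47 comparable sites.
The sequences differ at positions 1 (A/T), 4 (C/A), 15 (A/T), 16 (T/G), 23 (G/C), 28 (G/T), 29 (G/C), 33 (G/C), 35 (G/A), 40 (C/G), 42 (C/A).
36 of the 47 comparable sites match, so the percent identity is 36/47 × 100 = 76.6%.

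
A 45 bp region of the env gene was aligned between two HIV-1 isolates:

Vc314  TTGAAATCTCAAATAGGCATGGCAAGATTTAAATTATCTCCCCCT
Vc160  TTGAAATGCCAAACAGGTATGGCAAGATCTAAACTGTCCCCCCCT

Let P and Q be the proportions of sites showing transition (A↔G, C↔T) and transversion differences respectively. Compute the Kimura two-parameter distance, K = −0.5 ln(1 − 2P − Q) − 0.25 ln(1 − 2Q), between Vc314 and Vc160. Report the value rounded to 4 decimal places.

0.2141

Differing sites — 8:C/G (Tv); 9:T/C (Ti); 14:T/C (Ti); 18:C/T (Ti); 29:T/C (Ti); 34:T/C (Ti); 36:A/G (Ti); 39:T/C (Ti).
Of the 8 differences, 7 transitions and 1 transversion over 45 sites: P = 7/45 = 0.155556, Q = 1/45 = 0.022222.
d = −0.5·ln(0.666666) − 0.25·ln(0.955556) = −0.5·(-0.405466) − 0.25·(-0.045462) = 0.2141.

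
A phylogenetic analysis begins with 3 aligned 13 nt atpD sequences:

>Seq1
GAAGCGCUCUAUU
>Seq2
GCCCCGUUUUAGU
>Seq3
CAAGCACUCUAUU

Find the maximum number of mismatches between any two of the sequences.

Pairwise Hamming distances:
  Seq1 vs Seq2: 6
  Seq1 vs Seq3: 2
  Seq2 vs Seq3: 8
The largest is 8, between Seq2 and Seq3.

8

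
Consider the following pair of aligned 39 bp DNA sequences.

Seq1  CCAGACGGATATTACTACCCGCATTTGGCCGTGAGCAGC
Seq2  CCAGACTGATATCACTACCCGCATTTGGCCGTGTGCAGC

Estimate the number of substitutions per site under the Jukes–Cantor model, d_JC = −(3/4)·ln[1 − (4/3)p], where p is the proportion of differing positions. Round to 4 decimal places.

0.0812

Mismatches occur at site 7 (G↔T), site 13 (T↔C), site 34 (A↔T).
p = 3/39 = 0.076923.
d = −0.75 · ln(1 − (4/3)·0.076923) = −0.75 · ln(0.897436) = −0.75 · (-0.108213) = 0.0812.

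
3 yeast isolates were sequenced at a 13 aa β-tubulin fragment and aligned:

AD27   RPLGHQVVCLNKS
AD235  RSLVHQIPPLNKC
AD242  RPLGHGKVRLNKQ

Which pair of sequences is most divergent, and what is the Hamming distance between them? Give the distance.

Pairwise Hamming distances:
  AD27 vs AD235: 6
  AD27 vs AD242: 4
  AD235 vs AD242: 7
The largest is 7, between AD235 and AD242.

7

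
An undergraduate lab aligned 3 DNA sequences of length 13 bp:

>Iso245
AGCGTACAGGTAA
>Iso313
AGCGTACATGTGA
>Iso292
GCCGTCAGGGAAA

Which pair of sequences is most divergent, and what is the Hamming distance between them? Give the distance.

8

Pairwise Hamming distances:
  Iso245 vs Iso313: 2
  Iso245 vs Iso292: 6
  Iso313 vs Iso292: 8
The largest is 8, between Iso313 and Iso292.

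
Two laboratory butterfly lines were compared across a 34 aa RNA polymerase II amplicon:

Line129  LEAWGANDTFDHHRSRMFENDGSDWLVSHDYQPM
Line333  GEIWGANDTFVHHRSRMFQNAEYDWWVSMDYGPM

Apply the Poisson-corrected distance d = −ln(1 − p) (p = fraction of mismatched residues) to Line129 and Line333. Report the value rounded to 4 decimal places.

Mismatches occur at site 1 (L→G), site 3 (A→I), site 11 (D→V), site 19 (E→Q), site 21 (D→A), site 22 (G→E), site 23 (S→Y), site 26 (L→W), site 29 (H→M), site 32 (Q→G).
p = 10/34 = 0.294118.
d = −ln(1 − 0.294118) = −ln(0.705882) = 0.3483.

0.3483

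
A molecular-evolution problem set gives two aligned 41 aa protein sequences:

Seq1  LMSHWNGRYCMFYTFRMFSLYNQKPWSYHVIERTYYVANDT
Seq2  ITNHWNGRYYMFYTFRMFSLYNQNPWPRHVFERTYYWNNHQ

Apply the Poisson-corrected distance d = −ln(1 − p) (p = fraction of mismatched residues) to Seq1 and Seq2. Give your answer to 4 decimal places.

Mismatches occur at site 1 (L→I), site 2 (M→T), site 3 (S→N), site 10 (C→Y), site 24 (K→N), site 27 (S→P), site 28 (Y→R), site 31 (I→F), site 37 (V→W), site 38 (A→N), site 40 (D→H), site 41 (T→Q).
p = 12/41 = 0.292683.
d = −ln(1 − 0.292683) = −ln(0.707317) = 0.3463.

0.3463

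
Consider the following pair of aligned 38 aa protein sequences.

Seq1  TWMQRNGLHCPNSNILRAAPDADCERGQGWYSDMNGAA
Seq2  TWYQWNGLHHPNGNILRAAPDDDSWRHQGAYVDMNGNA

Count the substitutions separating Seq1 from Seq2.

11

The sequences differ at positions 3 (M/Y), 5 (R/W), 10 (C/H), 13 (S/G), 22 (A/D), 24 (C/S), 25 (E/W), 27 (G/H), 30 (W/A), 32 (S/V), 37 (A/N).
That gives 11 mismatches out of 38 aligned sites, so the Hamming distance is 11.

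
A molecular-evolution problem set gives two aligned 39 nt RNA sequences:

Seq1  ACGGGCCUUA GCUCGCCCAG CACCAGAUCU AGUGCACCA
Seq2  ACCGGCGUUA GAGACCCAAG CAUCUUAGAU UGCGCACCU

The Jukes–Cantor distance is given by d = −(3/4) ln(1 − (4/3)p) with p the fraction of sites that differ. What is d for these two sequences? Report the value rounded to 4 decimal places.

0.5393

The sequences differ at positions 3 (G/C), 7 (C/G), 12 (C/A), 13 (U/G), 14 (C/A), 15 (G/C), 18 (C/A), 23 (C/U), 25 (A/U), 26 (G/U), 28 (U/G), 29 (C/A), 31 (A/U), 33 (U/C), 39 (A/U).
p = 15/39 = 0.384615.
d = −0.75 · ln(1 − (4/3)·0.384615) = −0.75 · ln(0.487180) = −0.75 · (-0.719122) = 0.5393.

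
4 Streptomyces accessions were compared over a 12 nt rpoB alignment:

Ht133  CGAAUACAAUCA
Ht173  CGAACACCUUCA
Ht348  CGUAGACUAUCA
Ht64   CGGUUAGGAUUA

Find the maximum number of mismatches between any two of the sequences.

Pairwise Hamming distances:
  Ht133 vs Ht173: 3
  Ht133 vs Ht348: 3
  Ht133 vs Ht64: 5
  Ht173 vs Ht348: 4
  Ht173 vs Ht64: 7
  Ht348 vs Ht64: 6
The largest is 7, between Ht173 and Ht64.

7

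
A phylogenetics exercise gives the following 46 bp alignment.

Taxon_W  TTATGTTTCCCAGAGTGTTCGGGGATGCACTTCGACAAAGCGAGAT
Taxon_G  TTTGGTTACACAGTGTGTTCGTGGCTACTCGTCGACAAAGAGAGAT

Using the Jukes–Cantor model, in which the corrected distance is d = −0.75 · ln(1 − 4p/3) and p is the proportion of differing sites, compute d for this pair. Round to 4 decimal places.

0.2880

The sequences differ at positions 3 (A/T), 4 (T/G), 8 (T/A), 10 (C/A), 14 (A/T), 22 (G/T), 25 (A/C), 27 (G/A), 29 (A/T), 31 (T/G), 41 (C/A).
p = 11/46 = 0.239130.
d = −0.75 · ln(1 − (4/3)·0.239130) = −0.75 · ln(0.681160) = −0.75 · (-0.383958) = 0.2880.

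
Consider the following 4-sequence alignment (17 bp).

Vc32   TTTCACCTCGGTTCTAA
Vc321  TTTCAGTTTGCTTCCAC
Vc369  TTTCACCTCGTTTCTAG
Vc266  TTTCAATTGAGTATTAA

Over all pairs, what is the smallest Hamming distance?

2

Pairwise Hamming distances:
  Vc32 vs Vc321: 6
  Vc32 vs Vc369: 2
  Vc32 vs Vc266: 6
  Vc321 vs Vc369: 6
  Vc321 vs Vc266: 8
  Vc369 vs Vc266: 8
The smallest is 2, between Vc32 and Vc369.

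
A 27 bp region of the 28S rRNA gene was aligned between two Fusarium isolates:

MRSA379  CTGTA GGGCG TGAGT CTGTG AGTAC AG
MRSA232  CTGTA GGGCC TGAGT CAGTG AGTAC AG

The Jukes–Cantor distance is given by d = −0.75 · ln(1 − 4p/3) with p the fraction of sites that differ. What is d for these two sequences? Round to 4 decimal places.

0.0780

The sequences differ at positions 10 (G/C), 17 (T/A).
p = 2/27 = 0.074074.
d = −0.75 · ln(1 − (4/3)·0.074074) = −0.75 · ln(0.901235) = −0.75 · (-0.103989) = 0.0780.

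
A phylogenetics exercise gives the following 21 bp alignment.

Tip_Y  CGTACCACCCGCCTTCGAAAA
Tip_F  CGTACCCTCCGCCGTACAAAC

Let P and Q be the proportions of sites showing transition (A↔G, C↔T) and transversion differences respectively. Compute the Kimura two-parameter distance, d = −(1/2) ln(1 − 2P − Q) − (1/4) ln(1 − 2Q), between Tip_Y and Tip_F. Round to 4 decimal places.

The sequences differ at positions 7 (A/C, transversion), 8 (C/T, transition), 14 (T/G, transversion), 16 (C/A, transversion), 17 (G/C, transversion), 21 (A/C, transversion).
Of the 6 differences, 1 transition and 5 transversions over 21 sites: P = 1/21 = 0.047619, Q = 5/21 = 0.238095.
d = −0.5·ln(0.666667) − 0.25·ln(0.523810) = −0.5·(-0.405465) − 0.25·(-0.646626) = 0.3644.

0.3644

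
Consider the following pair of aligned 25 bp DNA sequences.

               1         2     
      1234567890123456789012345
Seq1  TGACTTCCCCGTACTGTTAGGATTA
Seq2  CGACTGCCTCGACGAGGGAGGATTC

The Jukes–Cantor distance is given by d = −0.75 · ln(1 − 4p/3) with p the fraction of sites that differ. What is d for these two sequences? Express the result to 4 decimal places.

Mismatches occur at site 1 (T→C), site 6 (T→G), site 9 (C→T), site 12 (T→A), site 13 (A→C), site 14 (C→G), site 15 (T→A), site 17 (T→G), site 18 (T→G), site 25 (A→C).
p = 10/25 = 0.400000.
d = −0.75 · ln(1 − (4/3)·0.400000) = −0.75 · ln(0.466667) = −0.75 · (-0.762139) = 0.5716.

0.5716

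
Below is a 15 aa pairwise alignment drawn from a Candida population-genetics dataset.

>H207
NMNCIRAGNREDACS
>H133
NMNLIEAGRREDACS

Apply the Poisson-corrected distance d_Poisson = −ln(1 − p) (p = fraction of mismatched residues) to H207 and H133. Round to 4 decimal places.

The sequences differ at positions 4 (C/L), 6 (R/E), 9 (N/R).
p = 3/15 = 0.200000.
d = −ln(1 − 0.200000) = −ln(0.800000) = 0.2231.

0.2231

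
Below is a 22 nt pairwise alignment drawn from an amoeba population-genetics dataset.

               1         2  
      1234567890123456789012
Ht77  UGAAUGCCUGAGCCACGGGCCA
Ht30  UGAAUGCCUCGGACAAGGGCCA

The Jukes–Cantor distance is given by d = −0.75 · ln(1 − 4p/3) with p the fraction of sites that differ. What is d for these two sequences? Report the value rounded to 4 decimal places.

0.2082

Mismatches occur at site 10 (G→C), site 11 (A→G), site 13 (C→A), site 16 (C→A).
p = 4/22 = 0.181818.
d = −0.75 · ln(1 − (4/3)·0.181818) = −0.75 · ln(0.757576) = −0.75 · (-0.277631) = 0.2082.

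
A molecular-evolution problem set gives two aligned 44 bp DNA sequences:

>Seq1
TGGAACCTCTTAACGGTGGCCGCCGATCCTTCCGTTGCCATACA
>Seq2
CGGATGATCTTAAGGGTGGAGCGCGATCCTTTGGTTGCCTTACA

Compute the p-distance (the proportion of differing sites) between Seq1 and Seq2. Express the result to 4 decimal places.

Mismatches occur at site 1 (T↔C), site 5 (A↔T), site 6 (C↔G), site 7 (C↔A), site 14 (C↔G), site 20 (C↔A), site 21 (C↔G), site 22 (G↔C), site 23 (C↔G), site 32 (C↔T), site 33 (C↔G), site 40 (A↔T).
There are 12 differences over 44 sites, so p = 12/44 = 0.2727.

0.2727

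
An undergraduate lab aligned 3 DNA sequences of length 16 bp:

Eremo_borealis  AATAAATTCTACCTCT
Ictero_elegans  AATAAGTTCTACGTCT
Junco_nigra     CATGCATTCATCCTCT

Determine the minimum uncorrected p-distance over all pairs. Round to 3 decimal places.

0.125

Pairwise Hamming distances:
  Eremo_borealis vs Ictero_elegans: 2
  Eremo_borealis vs Junco_nigra: 5
  Ictero_elegans vs Junco_nigra: 7
The smallest is 2 mismatches, between Eremo_borealis and Ictero_elegans; p = 2/16 = 0.125.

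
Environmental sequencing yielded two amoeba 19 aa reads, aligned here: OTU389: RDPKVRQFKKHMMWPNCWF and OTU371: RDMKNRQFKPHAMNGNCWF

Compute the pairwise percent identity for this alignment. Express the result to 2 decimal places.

Mismatches occur at site 3 (P/M), site 5 (V/N), site 10 (K/P), site 12 (M/A), site 14 (W/N), site 15 (P/G).
13 of the 19 sites match, so the percent identity is 13/19 × 100 = 68.42%.

68.42%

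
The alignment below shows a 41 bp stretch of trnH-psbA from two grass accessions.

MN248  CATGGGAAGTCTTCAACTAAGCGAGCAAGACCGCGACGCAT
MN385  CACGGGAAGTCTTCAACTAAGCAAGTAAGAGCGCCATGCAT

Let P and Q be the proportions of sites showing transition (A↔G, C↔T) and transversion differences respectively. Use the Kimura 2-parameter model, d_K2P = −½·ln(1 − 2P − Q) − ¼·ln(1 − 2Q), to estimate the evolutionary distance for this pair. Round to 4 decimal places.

0.1655

Mismatches occur at site 3 (T/C, transition), site 23 (G/A, transition), site 26 (C/T, transition), site 31 (C/G, transversion), site 35 (G/C, transversion), site 37 (C/T, transition).
Of the 6 differences, 4 transitions and 2 transversions over 41 sites: P = 4/41 = 0.097561, Q = 2/41 = 0.048780.
d = −0.5·ln(0.756098) − 0.25·ln(0.902440) = −0.5·(-0.279584) − 0.25·(-0.102653) = 0.1655.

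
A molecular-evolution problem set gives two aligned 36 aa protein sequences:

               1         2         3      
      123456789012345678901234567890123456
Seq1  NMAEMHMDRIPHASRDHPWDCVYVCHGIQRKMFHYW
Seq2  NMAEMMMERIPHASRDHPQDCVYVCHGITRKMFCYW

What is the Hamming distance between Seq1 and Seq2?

The sequences differ at positions 6 (H/M), 8 (D/E), 19 (W/Q), 29 (Q/T), 34 (H/C).
That gives 5 mismatches out of 36 aligned sites, so the Hamming distance is 5.

5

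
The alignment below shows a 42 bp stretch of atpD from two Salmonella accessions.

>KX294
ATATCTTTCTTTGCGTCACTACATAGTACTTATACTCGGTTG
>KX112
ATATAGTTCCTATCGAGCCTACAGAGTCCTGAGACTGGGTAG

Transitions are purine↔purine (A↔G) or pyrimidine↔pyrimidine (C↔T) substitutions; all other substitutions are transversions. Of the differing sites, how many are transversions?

The sequences differ at positions 5 (C/A, transversion), 6 (T/G, transversion), 10 (T/C, transition), 12 (T/A, transversion), 13 (G/T, transversion), 16 (T/A, transversion), 17 (C/G, transversion), 18 (A/C, transversion), 24 (T/G, transversion), 28 (A/C, transversion), 31 (T/G, transversion), 33 (T/G, transversion), 37 (C/G, transversion), 41 (T/A, transversion).
Of the 14 differences, 1 transition and 13 transversions, so the answer is 13.

13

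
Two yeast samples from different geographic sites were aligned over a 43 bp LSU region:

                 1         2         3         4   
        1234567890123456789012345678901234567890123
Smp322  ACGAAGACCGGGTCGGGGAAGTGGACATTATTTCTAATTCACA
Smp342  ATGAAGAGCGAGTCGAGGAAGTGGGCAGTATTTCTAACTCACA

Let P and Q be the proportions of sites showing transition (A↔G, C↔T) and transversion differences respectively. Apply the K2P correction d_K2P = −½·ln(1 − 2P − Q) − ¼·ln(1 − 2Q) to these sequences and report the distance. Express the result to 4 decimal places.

0.1880

The sequences differ at positions 2 (C/T, transition), 8 (C/G, transversion), 11 (G/A, transition), 16 (G/A, transition), 25 (A/G, transition), 28 (T/G, transversion), 38 (T/C, transition).
Of the 7 differences, 5 transitions and 2 transversions over 43 sites: P = 5/43 = 0.116279, Q = 2/43 = 0.046512.
d = −0.5·ln(0.720930) − 0.25·ln(0.906976) = −0.5·(-0.327213) − 0.25·(-0.097639) = 0.1880.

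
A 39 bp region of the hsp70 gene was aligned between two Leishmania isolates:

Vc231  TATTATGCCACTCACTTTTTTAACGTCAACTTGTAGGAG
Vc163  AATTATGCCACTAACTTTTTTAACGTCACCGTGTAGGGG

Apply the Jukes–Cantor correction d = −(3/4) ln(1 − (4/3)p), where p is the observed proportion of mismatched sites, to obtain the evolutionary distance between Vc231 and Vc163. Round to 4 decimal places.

Differing sites — 1:T/A; 13:C/A; 29:A/C; 31:T/G; 38:A/G.
p = 5/39 = 0.128205.
d = −0.75 · ln(1 − (4/3)·0.128205) = −0.75 · ln(0.829060) = −0.75 · (-0.187463) = 0.1406.

0.1406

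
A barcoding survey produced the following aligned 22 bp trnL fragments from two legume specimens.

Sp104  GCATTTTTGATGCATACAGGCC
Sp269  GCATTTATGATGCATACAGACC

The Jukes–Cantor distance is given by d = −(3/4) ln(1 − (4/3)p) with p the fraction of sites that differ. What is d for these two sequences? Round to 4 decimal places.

0.0969

Mismatches occur at site 7 (T↔A), site 20 (G↔A).
p = 2/22 = 0.090909.
d = −0.75 · ln(1 − (4/3)·0.090909) = −0.75 · ln(0.878788) = −0.75 · (-0.129212) = 0.0969.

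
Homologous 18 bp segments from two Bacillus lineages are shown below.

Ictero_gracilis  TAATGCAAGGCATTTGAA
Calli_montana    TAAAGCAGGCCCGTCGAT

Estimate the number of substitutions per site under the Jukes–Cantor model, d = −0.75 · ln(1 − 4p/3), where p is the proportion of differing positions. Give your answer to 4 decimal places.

The sequences differ at positions 4 (T/A), 8 (A/G), 10 (G/C), 12 (A/C), 13 (T/G), 15 (T/C), 18 (A/T).
p = 7/18 = 0.388889.
d = −0.75 · ln(1 − (4/3)·0.388889) = −0.75 · ln(0.481481) = −0.75 · (-0.730889) = 0.5482.

0.5482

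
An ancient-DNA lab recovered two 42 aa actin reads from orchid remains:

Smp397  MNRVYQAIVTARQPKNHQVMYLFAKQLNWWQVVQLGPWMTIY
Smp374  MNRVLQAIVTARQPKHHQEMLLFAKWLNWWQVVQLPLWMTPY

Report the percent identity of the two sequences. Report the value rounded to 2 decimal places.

The sequences differ at positions 5 (Y/L), 16 (N/H), 19 (V/E), 21 (Y/L), 26 (Q/W), 36 (G/P), 37 (P/L), 41 (I/P).
34 of the 42 sites match, so the percent identity is 34/42 × 100 = 80.95%.

80.95%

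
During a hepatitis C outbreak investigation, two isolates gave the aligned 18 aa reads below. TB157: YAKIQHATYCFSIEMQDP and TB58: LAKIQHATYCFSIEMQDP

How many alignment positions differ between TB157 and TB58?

1

Differing sites — 1:Y/L.
That gives 1 mismatch out of 18 aligned sites, so the Hamming distance is 1.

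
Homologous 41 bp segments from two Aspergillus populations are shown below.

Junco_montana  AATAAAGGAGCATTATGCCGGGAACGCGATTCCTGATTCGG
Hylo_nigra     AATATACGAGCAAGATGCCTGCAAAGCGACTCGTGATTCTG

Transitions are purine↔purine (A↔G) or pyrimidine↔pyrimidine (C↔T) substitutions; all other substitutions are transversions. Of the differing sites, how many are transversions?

The sequences differ at positions 5 (A/T, transversion), 7 (G/C, transversion), 13 (T/A, transversion), 14 (T/G, transversion), 20 (G/T, transversion), 22 (G/C, transversion), 25 (C/A, transversion), 30 (T/C, transition), 33 (C/G, transversion), 40 (G/T, transversion).
Of the 10 differences, 1 transition and 9 transversions, so the answer is 9.

9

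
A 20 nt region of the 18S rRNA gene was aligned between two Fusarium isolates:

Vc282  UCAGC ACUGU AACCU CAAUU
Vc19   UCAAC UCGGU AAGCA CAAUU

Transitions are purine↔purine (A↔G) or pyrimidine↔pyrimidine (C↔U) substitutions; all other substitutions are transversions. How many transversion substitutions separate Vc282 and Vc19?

The sequences differ at positions 4 (G/A, transition), 6 (A/U, transversion), 8 (U/G, transversion), 13 (C/G, transversion), 15 (U/A, transversion).
Of the 5 differences, 1 transition and 4 transversions, so the answer is 4.

4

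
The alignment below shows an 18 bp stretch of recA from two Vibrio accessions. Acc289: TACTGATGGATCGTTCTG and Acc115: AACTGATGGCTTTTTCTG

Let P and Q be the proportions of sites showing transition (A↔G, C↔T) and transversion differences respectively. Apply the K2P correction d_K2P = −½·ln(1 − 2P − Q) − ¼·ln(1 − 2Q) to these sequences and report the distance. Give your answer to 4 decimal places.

Differing sites — 1:T/A (Tv); 10:A/C (Tv); 12:C/T (Ti); 13:G/T (Tv).
Of the 4 differences, 1 transition and 3 transversions over 18 sites: P = 1/18 = 0.055556, Q = 3/18 = 0.166667.
d = −0.5·ln(0.722221) − 0.25·ln(0.666666) = −0.5·(-0.325424) − 0.25·(-0.405466) = 0.2641.

0.2641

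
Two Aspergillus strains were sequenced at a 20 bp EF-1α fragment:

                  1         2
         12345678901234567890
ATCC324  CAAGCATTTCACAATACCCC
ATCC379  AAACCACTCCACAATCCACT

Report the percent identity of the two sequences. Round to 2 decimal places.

Mismatches occur at site 1 (C→A), site 4 (G→C), site 7 (T→C), site 9 (T→C), site 16 (A→C), site 18 (C→A), site 20 (C→T).
13 of the 20 sites match, so the percent identity is 13/20 × 100 = 65.00%.

65.00%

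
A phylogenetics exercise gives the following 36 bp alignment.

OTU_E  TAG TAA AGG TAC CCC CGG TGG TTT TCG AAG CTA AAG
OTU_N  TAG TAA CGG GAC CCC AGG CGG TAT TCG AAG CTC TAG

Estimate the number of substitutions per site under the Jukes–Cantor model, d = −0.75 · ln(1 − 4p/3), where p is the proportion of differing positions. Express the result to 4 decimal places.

The sequences differ at positions 7 (A/C), 10 (T/G), 16 (C/A), 19 (T/C), 23 (T/A), 33 (A/C), 34 (A/T).
p = 7/36 = 0.194444.
d = −0.75 · ln(1 − (4/3)·0.194444) = −0.75 · ln(0.740741) = −0.75 · (-0.300104) = 0.2251.

0.2251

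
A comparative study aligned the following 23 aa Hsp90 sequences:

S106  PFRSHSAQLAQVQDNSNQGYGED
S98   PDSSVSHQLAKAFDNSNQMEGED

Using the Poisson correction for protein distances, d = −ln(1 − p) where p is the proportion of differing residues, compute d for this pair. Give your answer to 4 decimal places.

The sequences differ at positions 2 (F/D), 3 (R/S), 5 (H/V), 7 (A/H), 11 (Q/K), 12 (V/A), 13 (Q/F), 19 (G/M), 20 (Y/E).
p = 9/23 = 0.391304.
d = −ln(1 − 0.391304) = −ln(0.608696) = 0.4964.

0.4964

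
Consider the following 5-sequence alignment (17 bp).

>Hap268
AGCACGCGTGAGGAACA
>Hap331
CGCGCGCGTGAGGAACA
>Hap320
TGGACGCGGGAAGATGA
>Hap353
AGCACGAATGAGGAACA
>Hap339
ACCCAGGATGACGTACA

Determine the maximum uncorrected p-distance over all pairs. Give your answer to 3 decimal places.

0.706

Pairwise Hamming distances:
  Hap268 vs Hap331: 2
  Hap268 vs Hap320: 6
  Hap268 vs Hap353: 2
  Hap268 vs Hap339: 7
  Hap331 vs Hap320: 7
  Hap331 vs Hap353: 4
  Hap331 vs Hap339: 8
  Hap320 vs Hap353: 8
  Hap320 vs Hap339: 12
  Hap353 vs Hap339: 6
The largest is 12 mismatches, between Hap320 and Hap339; p = 12/17 = 0.706.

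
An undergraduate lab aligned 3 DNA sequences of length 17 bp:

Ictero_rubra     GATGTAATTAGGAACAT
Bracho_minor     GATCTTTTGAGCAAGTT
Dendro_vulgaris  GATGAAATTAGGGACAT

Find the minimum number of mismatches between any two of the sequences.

Pairwise Hamming distances:
  Ictero_rubra vs Bracho_minor: 7
  Ictero_rubra vs Dendro_vulgaris: 2
  Bracho_minor vs Dendro_vulgaris: 9
The smallest is 2, between Ictero_rubra and Dendro_vulgaris.

2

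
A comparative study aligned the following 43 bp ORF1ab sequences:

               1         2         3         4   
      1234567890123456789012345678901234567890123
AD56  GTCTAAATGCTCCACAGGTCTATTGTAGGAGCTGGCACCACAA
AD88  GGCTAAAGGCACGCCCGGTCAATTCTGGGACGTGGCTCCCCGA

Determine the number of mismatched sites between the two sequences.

14

The sequences differ at positions 2 (T/G), 8 (T/G), 11 (T/A), 13 (C/G), 14 (A/C), 16 (A/C), 21 (T/A), 25 (G/C), 27 (A/G), 31 (G/C), 32 (C/G), 37 (A/T), 40 (A/C), 42 (A/G).
That gives 14 mismatches out of 43 aligned sites, so the Hamming distance is 14.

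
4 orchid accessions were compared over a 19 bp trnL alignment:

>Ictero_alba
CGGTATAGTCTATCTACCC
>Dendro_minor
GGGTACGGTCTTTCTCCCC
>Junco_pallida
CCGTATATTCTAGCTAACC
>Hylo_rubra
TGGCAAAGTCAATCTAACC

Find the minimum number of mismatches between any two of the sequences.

Pairwise Hamming distances:
  Ictero_alba vs Dendro_minor: 5
  Ictero_alba vs Junco_pallida: 4
  Ictero_alba vs Hylo_rubra: 5
  Dendro_minor vs Junco_pallida: 9
  Dendro_minor vs Hylo_rubra: 8
  Junco_pallida vs Hylo_rubra: 7
The smallest is 4, between Ictero_alba and Junco_pallida.

4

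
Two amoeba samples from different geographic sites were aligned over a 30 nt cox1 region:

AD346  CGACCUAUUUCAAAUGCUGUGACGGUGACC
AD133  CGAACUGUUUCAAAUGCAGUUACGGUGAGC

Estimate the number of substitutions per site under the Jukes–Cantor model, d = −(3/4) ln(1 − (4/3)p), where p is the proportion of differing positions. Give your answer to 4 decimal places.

The sequences differ at positions 4 (C/A), 7 (A/G), 18 (U/A), 21 (G/U), 29 (C/G).
p = 5/30 = 0.166667.
d = −0.75 · ln(1 − (4/3)·0.166667) = −0.75 · ln(0.777777) = −0.75 · (-0.251315) = 0.1885.

0.1885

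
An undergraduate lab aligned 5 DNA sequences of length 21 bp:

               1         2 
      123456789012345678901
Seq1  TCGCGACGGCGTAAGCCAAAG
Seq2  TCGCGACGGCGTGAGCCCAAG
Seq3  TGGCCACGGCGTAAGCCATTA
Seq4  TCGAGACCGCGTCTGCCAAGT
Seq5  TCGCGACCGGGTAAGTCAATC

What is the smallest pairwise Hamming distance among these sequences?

Pairwise Hamming distances:
  Seq1 vs Seq2: 2
  Seq1 vs Seq3: 5
  Seq1 vs Seq4: 6
  Seq1 vs Seq5: 5
  Seq2 vs Seq3: 7
  Seq2 vs Seq4: 7
  Seq2 vs Seq5: 7
  Seq3 vs Seq4: 9
  Seq3 vs Seq5: 7
  Seq4 vs Seq5: 7
The smallest is 2, between Seq1 and Seq2.

2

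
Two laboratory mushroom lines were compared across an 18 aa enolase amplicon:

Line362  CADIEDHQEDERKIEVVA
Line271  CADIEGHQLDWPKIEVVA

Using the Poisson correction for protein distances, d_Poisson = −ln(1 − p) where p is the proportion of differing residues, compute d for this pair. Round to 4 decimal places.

The sequences differ at positions 6 (D/G), 9 (E/L), 11 (E/W), 12 (R/P).
p = 4/18 = 0.222222.
d = −ln(1 − 0.222222) = −ln(0.777778) = 0.2513.

0.2513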